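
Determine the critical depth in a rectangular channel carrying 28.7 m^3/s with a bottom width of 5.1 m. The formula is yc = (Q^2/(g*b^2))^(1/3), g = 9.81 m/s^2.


Using yc = (Q^2 / (g * b^2))^(1/3):
Q^2 = 28.7^2 = 823.69.
g * b^2 = 9.81 * 5.1^2 = 9.81 * 26.01 = 255.16.
Q^2 / (g*b^2) = 823.69 / 255.16 = 3.2281.
yc = 3.2281^(1/3) = 1.4779 m.

1.4779


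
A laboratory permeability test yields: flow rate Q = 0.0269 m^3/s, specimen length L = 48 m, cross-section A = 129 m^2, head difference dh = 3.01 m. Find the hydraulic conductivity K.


From K = Q*L / (A*dh):
Numerator: Q*L = 0.0269 * 48 = 1.2912.
Denominator: A*dh = 129 * 3.01 = 388.29.
K = 1.2912 / 388.29 = 0.003325 m/s.

0.003325


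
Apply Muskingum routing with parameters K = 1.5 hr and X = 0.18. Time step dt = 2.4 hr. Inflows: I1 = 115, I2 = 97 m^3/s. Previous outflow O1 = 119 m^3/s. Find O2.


Muskingum coefficients:
denom = 2*K*(1-X) + dt = 2*1.5*(1-0.18) + 2.4 = 4.86.
C0 = (dt - 2*K*X)/denom = (2.4 - 2*1.5*0.18)/4.86 = 0.3827.
C1 = (dt + 2*K*X)/denom = (2.4 + 2*1.5*0.18)/4.86 = 0.6049.
C2 = (2*K*(1-X) - dt)/denom = 0.0123.
O2 = C0*I2 + C1*I1 + C2*O1
   = 0.3827*97 + 0.6049*115 + 0.0123*119
   = 108.16 m^3/s.

108.16


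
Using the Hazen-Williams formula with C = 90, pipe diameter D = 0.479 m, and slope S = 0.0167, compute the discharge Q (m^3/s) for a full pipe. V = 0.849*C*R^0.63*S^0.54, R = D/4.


For a full circular pipe, R = D/4 = 0.479/4 = 0.1197 m.
V = 0.849 * 90 * 0.1197^0.63 * 0.0167^0.54
  = 0.849 * 90 * 0.262611 * 0.109715
  = 2.2016 m/s.
Pipe area A = pi*D^2/4 = pi*0.479^2/4 = 0.1802 m^2.
Q = A * V = 0.1802 * 2.2016 = 0.3967 m^3/s.

0.3967


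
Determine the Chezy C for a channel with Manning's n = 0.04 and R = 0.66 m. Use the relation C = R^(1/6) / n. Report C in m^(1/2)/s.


The Chezy coefficient relates to Manning's n through C = R^(1/6) / n.
R^(1/6) = 0.66^(1/6) = 0.933091.
C = 0.933091 / 0.04 = 23.33 m^(1/2)/s.

23.33


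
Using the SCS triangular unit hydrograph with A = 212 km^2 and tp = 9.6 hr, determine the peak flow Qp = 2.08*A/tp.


SCS formula: Qp = 2.08 * A / tp.
Qp = 2.08 * 212 / 9.6
   = 440.96 / 9.6
   = 45.93 m^3/s per cm.

45.93


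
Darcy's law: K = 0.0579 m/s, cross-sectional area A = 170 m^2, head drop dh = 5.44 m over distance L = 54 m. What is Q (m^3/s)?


Darcy's law: Q = K * A * i, where i = dh/L.
Hydraulic gradient i = 5.44 / 54 = 0.100741.
Q = 0.0579 * 170 * 0.100741
  = 0.9916 m^3/s.

0.9916


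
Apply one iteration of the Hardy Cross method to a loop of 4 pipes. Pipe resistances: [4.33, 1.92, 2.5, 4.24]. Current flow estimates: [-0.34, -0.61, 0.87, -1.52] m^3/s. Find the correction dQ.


Numerator terms (r*Q*|Q|): 4.33*-0.34*|-0.34| = -0.5005; 1.92*-0.61*|-0.61| = -0.7144; 2.5*0.87*|0.87| = 1.8922; 4.24*-1.52*|-1.52| = -9.7961.
Sum of numerator = -9.1188.
Denominator terms (r*|Q|): 4.33*|-0.34| = 1.4722; 1.92*|-0.61| = 1.1712; 2.5*|0.87| = 2.175; 4.24*|-1.52| = 6.4448.
2 * sum of denominator = 2 * 11.2632 = 22.5264.
dQ = --9.1188 / 22.5264 = 0.4048 m^3/s.

0.4048


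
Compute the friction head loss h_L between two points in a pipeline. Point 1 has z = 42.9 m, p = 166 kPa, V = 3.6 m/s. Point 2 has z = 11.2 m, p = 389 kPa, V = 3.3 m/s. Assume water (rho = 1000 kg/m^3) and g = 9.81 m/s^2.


Total head at each section: H = z + p/(rho*g) + V^2/(2g).
H1 = 42.9 + 166*1000/(1000*9.81) + 3.6^2/(2*9.81)
   = 42.9 + 16.922 + 0.6606
   = 60.482 m.
H2 = 11.2 + 389*1000/(1000*9.81) + 3.3^2/(2*9.81)
   = 11.2 + 39.653 + 0.555
   = 51.408 m.
h_L = H1 - H2 = 60.482 - 51.408 = 9.074 m.

9.074


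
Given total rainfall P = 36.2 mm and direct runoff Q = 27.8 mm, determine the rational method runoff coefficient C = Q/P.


The runoff coefficient C = runoff depth / rainfall depth.
C = 27.8 / 36.2
  = 0.768.

0.768


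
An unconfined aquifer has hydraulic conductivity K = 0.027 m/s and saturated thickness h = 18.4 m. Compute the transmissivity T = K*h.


Transmissivity is defined as T = K * h.
T = 0.027 * 18.4
  = 0.4968 m^2/s.

0.4968


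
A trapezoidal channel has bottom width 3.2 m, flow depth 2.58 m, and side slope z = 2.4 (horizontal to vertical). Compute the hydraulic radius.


For a trapezoidal section with side slope z:
A = (b + z*y)*y = (3.2 + 2.4*2.58)*2.58 = 24.231 m^2.
P = b + 2*y*sqrt(1 + z^2) = 3.2 + 2*2.58*sqrt(1 + 2.4^2) = 16.616 m.
R = A/P = 24.231 / 16.616 = 1.4583 m.

1.4583


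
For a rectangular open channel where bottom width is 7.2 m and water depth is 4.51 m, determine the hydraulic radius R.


For a rectangular section:
Flow area A = b * y = 7.2 * 4.51 = 32.47 m^2.
Wetted perimeter P = b + 2y = 7.2 + 2*4.51 = 16.22 m.
Hydraulic radius R = A/P = 32.47 / 16.22 = 2.002 m.

2.002


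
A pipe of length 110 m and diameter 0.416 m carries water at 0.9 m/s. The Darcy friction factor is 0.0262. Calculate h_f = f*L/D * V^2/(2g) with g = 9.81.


Darcy-Weisbach equation: h_f = f * (L/D) * V^2/(2g).
f * L/D = 0.0262 * 110/0.416 = 6.9279.
V^2/(2g) = 0.9^2 / (2*9.81) = 0.81 / 19.62 = 0.0413 m.
h_f = 6.9279 * 0.0413 = 0.286 m.

0.286


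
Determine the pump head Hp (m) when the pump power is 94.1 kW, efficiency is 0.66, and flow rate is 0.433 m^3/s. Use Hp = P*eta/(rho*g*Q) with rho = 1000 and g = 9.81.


Pump head formula: Hp = P * eta / (rho * g * Q).
Numerator: P * eta = 94.1 * 1000 * 0.66 = 62106.0 W.
Denominator: rho * g * Q = 1000 * 9.81 * 0.433 = 4247.73.
Hp = 62106.0 / 4247.73 = 14.62 m.

14.62


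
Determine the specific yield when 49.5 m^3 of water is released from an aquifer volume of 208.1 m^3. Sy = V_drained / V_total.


Specific yield Sy = Volume drained / Total volume.
Sy = 49.5 / 208.1
   = 0.2379.

0.2379


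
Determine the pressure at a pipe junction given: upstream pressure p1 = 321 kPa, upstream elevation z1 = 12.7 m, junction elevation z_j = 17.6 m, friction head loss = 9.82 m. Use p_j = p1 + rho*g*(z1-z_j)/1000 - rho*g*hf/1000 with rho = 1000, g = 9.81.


Junction pressure: p_j = p1 + rho*g*(z1 - z_j)/1000 - rho*g*hf/1000.
Elevation term = 1000*9.81*(12.7 - 17.6)/1000 = -48.069 kPa.
Friction term = 1000*9.81*9.82/1000 = 96.334 kPa.
p_j = 321 + -48.069 - 96.334 = 176.6 kPa.

176.6


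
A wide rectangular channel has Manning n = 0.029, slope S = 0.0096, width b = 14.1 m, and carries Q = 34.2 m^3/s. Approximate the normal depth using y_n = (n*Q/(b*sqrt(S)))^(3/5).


We use the wide-channel approximation y_n = (n*Q/(b*sqrt(S)))^(3/5).
sqrt(S) = sqrt(0.0096) = 0.09798.
Numerator: n*Q = 0.029 * 34.2 = 0.9918.
Denominator: b*sqrt(S) = 14.1 * 0.09798 = 1.381518.
arg = 0.7179.
y_n = 0.7179^(3/5) = 0.8197 m.

0.8197


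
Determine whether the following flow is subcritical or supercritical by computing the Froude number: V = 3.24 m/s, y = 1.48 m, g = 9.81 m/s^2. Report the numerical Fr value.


The Froude number is defined as Fr = V / sqrt(g*y).
g*y = 9.81 * 1.48 = 14.5188.
sqrt(g*y) = sqrt(14.5188) = 3.8104.
Fr = 3.24 / 3.8104 = 0.8503.
Since Fr < 1, the flow is subcritical.

0.8503


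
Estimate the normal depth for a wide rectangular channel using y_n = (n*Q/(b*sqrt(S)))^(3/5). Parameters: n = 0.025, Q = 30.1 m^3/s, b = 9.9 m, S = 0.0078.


We use the wide-channel approximation y_n = (n*Q/(b*sqrt(S)))^(3/5).
sqrt(S) = sqrt(0.0078) = 0.088318.
Numerator: n*Q = 0.025 * 30.1 = 0.7525.
Denominator: b*sqrt(S) = 9.9 * 0.088318 = 0.874348.
arg = 0.8606.
y_n = 0.8606^(3/5) = 0.9139 m.

0.9139


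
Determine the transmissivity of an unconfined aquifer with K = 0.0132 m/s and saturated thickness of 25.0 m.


Transmissivity is defined as T = K * h.
T = 0.0132 * 25.0
  = 0.33 m^2/s.

0.33


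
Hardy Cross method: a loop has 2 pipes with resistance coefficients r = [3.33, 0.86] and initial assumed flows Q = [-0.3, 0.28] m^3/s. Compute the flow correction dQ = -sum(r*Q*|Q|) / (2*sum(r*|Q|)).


Numerator terms (r*Q*|Q|): 3.33*-0.3*|-0.3| = -0.2997; 0.86*0.28*|0.28| = 0.0674.
Sum of numerator = -0.2323.
Denominator terms (r*|Q|): 3.33*|-0.3| = 0.999; 0.86*|0.28| = 0.2408.
2 * sum of denominator = 2 * 1.2398 = 2.4796.
dQ = --0.2323 / 2.4796 = 0.0937 m^3/s.

0.0937


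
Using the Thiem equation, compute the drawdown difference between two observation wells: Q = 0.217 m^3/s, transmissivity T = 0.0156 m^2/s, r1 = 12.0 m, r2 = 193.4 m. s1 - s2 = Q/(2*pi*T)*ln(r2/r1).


Thiem equation: s1 - s2 = Q/(2*pi*T) * ln(r2/r1).
ln(r2/r1) = ln(193.4/12.0) = 2.7799.
Q/(2*pi*T) = 0.217 / (2*pi*0.0156) = 0.217 / 0.098 = 2.2139.
s1 - s2 = 2.2139 * 2.7799 = 6.1543 m.

6.1543


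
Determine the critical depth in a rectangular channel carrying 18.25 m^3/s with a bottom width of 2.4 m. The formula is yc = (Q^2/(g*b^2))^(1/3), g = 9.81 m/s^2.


Using yc = (Q^2 / (g * b^2))^(1/3):
Q^2 = 18.25^2 = 333.06.
g * b^2 = 9.81 * 2.4^2 = 9.81 * 5.76 = 56.51.
Q^2 / (g*b^2) = 333.06 / 56.51 = 5.8938.
yc = 5.8938^(1/3) = 1.8064 m.

1.8064


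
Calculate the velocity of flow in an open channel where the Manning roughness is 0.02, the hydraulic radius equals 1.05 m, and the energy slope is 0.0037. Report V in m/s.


Manning's equation gives V = (1/n) * R^(2/3) * S^(1/2).
First, compute R^(2/3) = 1.05^(2/3) = 1.0331.
Next, S^(1/2) = 0.0037^(1/2) = 0.060828.
Then 1/n = 1/0.02 = 50.0.
V = 50.0 * 1.0331 * 0.060828 = 3.1419 m/s.

3.1419


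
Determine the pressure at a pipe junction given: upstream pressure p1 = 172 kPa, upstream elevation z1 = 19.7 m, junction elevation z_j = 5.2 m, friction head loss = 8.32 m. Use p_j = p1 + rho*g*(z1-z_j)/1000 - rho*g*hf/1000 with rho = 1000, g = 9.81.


Junction pressure: p_j = p1 + rho*g*(z1 - z_j)/1000 - rho*g*hf/1000.
Elevation term = 1000*9.81*(19.7 - 5.2)/1000 = 142.245 kPa.
Friction term = 1000*9.81*8.32/1000 = 81.619 kPa.
p_j = 172 + 142.245 - 81.619 = 232.63 kPa.

232.63


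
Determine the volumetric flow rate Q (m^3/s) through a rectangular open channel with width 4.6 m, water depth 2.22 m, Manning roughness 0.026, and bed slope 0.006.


For a rectangular channel, the cross-sectional area A = b * y = 4.6 * 2.22 = 10.21 m^2.
The wetted perimeter P = b + 2y = 4.6 + 2*2.22 = 9.04 m.
Hydraulic radius R = A/P = 10.21/9.04 = 1.1296 m.
Velocity V = (1/n)*R^(2/3)*S^(1/2) = (1/0.026)*1.1296^(2/3)*0.006^(1/2) = 3.2314 m/s.
Discharge Q = A * V = 10.21 * 3.2314 = 33.0 m^3/s.

33.0


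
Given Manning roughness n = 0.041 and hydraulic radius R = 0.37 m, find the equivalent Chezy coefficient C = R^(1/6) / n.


The Chezy coefficient relates to Manning's n through C = R^(1/6) / n.
R^(1/6) = 0.37^(1/6) = 0.847293.
C = 0.847293 / 0.041 = 20.67 m^(1/2)/s.

20.67


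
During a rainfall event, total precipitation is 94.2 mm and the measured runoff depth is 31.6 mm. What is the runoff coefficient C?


The runoff coefficient C = runoff depth / rainfall depth.
C = 31.6 / 94.2
  = 0.3355.

0.3355


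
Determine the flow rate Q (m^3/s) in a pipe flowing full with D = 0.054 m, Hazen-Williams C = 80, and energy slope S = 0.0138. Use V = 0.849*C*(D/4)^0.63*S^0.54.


For a full circular pipe, R = D/4 = 0.054/4 = 0.0135 m.
V = 0.849 * 80 * 0.0135^0.63 * 0.0138^0.54
  = 0.849 * 80 * 0.066391 * 0.098977
  = 0.4463 m/s.
Pipe area A = pi*D^2/4 = pi*0.054^2/4 = 0.0023 m^2.
Q = A * V = 0.0023 * 0.4463 = 0.001 m^3/s.

0.001


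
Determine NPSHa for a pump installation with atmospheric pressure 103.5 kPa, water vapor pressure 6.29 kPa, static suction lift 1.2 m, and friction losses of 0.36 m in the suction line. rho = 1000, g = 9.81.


NPSHa = p_atm/(rho*g) - z_s - hf_s - p_vap/(rho*g).
p_atm/(rho*g) = 103.5*1000 / (1000*9.81) = 10.55 m.
p_vap/(rho*g) = 6.29*1000 / (1000*9.81) = 0.641 m.
NPSHa = 10.55 - 1.2 - 0.36 - 0.641
      = 8.35 m.

8.35


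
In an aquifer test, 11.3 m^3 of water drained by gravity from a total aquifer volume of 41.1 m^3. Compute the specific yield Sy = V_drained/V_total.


Specific yield Sy = Volume drained / Total volume.
Sy = 11.3 / 41.1
   = 0.2749.

0.2749


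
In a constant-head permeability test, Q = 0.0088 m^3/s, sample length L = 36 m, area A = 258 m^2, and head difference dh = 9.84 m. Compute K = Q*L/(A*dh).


From K = Q*L / (A*dh):
Numerator: Q*L = 0.0088 * 36 = 0.3168.
Denominator: A*dh = 258 * 9.84 = 2538.72.
K = 0.3168 / 2538.72 = 0.000125 m/s.

0.000125


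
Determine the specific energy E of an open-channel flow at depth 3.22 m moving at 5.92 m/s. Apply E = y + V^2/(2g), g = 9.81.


Specific energy E = y + V^2/(2g).
Velocity head = V^2/(2g) = 5.92^2 / (2*9.81) = 35.0464 / 19.62 = 1.7863 m.
E = 3.22 + 1.7863 = 5.0063 m.

5.0063


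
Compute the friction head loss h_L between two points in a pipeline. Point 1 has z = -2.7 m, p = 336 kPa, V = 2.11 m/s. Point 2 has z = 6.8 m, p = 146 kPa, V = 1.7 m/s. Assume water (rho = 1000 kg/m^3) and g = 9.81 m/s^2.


Total head at each section: H = z + p/(rho*g) + V^2/(2g).
H1 = -2.7 + 336*1000/(1000*9.81) + 2.11^2/(2*9.81)
   = -2.7 + 34.251 + 0.2269
   = 31.778 m.
H2 = 6.8 + 146*1000/(1000*9.81) + 1.7^2/(2*9.81)
   = 6.8 + 14.883 + 0.1473
   = 21.83 m.
h_L = H1 - H2 = 31.778 - 21.83 = 9.948 m.

9.948


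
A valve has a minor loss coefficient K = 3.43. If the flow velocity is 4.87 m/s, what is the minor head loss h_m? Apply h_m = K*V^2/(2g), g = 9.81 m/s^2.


Minor loss formula: h_m = K * V^2/(2g).
V^2 = 4.87^2 = 23.7169.
V^2/(2g) = 23.7169 / 19.62 = 1.2088 m.
h_m = 3.43 * 1.2088 = 4.1462 m.

4.1462


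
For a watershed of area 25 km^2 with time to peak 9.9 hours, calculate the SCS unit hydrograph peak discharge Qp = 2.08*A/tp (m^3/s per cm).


SCS formula: Qp = 2.08 * A / tp.
Qp = 2.08 * 25 / 9.9
   = 52.0 / 9.9
   = 5.25 m^3/s per cm.

5.25


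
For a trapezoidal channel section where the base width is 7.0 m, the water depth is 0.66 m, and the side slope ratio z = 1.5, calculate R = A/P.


For a trapezoidal section with side slope z:
A = (b + z*y)*y = (7.0 + 1.5*0.66)*0.66 = 5.273 m^2.
P = b + 2*y*sqrt(1 + z^2) = 7.0 + 2*0.66*sqrt(1 + 1.5^2) = 9.38 m.
R = A/P = 5.273 / 9.38 = 0.5622 m.

0.5622


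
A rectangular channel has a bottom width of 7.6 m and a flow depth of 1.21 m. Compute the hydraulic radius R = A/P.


For a rectangular section:
Flow area A = b * y = 7.6 * 1.21 = 9.2 m^2.
Wetted perimeter P = b + 2y = 7.6 + 2*1.21 = 10.02 m.
Hydraulic radius R = A/P = 9.2 / 10.02 = 0.9178 m.

0.9178


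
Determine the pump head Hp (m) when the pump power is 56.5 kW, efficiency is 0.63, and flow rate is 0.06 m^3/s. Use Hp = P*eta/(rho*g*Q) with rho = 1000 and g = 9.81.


Pump head formula: Hp = P * eta / (rho * g * Q).
Numerator: P * eta = 56.5 * 1000 * 0.63 = 35595.0 W.
Denominator: rho * g * Q = 1000 * 9.81 * 0.06 = 588.6.
Hp = 35595.0 / 588.6 = 60.47 m.

60.47


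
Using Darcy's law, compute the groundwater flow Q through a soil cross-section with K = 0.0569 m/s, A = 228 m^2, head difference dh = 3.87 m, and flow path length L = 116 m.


Darcy's law: Q = K * A * i, where i = dh/L.
Hydraulic gradient i = 3.87 / 116 = 0.033362.
Q = 0.0569 * 228 * 0.033362
  = 0.4328 m^3/s.

0.4328


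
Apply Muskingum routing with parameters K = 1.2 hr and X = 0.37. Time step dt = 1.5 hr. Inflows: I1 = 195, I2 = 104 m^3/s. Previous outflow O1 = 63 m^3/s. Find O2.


Muskingum coefficients:
denom = 2*K*(1-X) + dt = 2*1.2*(1-0.37) + 1.5 = 3.012.
C0 = (dt - 2*K*X)/denom = (1.5 - 2*1.2*0.37)/3.012 = 0.2032.
C1 = (dt + 2*K*X)/denom = (1.5 + 2*1.2*0.37)/3.012 = 0.7928.
C2 = (2*K*(1-X) - dt)/denom = 0.004.
O2 = C0*I2 + C1*I1 + C2*O1
   = 0.2032*104 + 0.7928*195 + 0.004*63
   = 175.98 m^3/s.

175.98


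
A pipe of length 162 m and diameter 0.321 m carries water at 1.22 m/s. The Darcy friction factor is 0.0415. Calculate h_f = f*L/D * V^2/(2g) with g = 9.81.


Darcy-Weisbach equation: h_f = f * (L/D) * V^2/(2g).
f * L/D = 0.0415 * 162/0.321 = 20.9439.
V^2/(2g) = 1.22^2 / (2*9.81) = 1.4884 / 19.62 = 0.0759 m.
h_f = 20.9439 * 0.0759 = 1.589 m.

1.589


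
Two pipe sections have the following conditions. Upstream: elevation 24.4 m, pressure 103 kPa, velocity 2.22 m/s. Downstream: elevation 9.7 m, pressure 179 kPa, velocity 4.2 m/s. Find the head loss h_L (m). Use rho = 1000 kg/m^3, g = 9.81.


Total head at each section: H = z + p/(rho*g) + V^2/(2g).
H1 = 24.4 + 103*1000/(1000*9.81) + 2.22^2/(2*9.81)
   = 24.4 + 10.499 + 0.2512
   = 35.151 m.
H2 = 9.7 + 179*1000/(1000*9.81) + 4.2^2/(2*9.81)
   = 9.7 + 18.247 + 0.8991
   = 28.846 m.
h_L = H1 - H2 = 35.151 - 28.846 = 6.305 m.

6.305


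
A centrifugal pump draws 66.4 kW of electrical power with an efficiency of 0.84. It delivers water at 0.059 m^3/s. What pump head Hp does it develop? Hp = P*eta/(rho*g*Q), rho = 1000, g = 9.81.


Pump head formula: Hp = P * eta / (rho * g * Q).
Numerator: P * eta = 66.4 * 1000 * 0.84 = 55776.0 W.
Denominator: rho * g * Q = 1000 * 9.81 * 0.059 = 578.79.
Hp = 55776.0 / 578.79 = 96.37 m.

96.37


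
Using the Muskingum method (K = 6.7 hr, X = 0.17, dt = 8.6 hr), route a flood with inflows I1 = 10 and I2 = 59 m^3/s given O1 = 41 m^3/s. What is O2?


Muskingum coefficients:
denom = 2*K*(1-X) + dt = 2*6.7*(1-0.17) + 8.6 = 19.722.
C0 = (dt - 2*K*X)/denom = (8.6 - 2*6.7*0.17)/19.722 = 0.3206.
C1 = (dt + 2*K*X)/denom = (8.6 + 2*6.7*0.17)/19.722 = 0.5516.
C2 = (2*K*(1-X) - dt)/denom = 0.1279.
O2 = C0*I2 + C1*I1 + C2*O1
   = 0.3206*59 + 0.5516*10 + 0.1279*41
   = 29.67 m^3/s.

29.67


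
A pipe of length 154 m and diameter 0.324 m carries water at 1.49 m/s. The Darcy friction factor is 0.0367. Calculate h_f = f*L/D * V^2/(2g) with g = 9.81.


Darcy-Weisbach equation: h_f = f * (L/D) * V^2/(2g).
f * L/D = 0.0367 * 154/0.324 = 17.4438.
V^2/(2g) = 1.49^2 / (2*9.81) = 2.2201 / 19.62 = 0.1132 m.
h_f = 17.4438 * 0.1132 = 1.974 m.

1.974


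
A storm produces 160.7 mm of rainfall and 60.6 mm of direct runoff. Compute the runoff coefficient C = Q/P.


The runoff coefficient C = runoff depth / rainfall depth.
C = 60.6 / 160.7
  = 0.3771.

0.3771


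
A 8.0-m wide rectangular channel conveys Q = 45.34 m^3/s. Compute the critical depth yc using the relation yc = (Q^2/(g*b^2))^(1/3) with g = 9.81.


Using yc = (Q^2 / (g * b^2))^(1/3):
Q^2 = 45.34^2 = 2055.72.
g * b^2 = 9.81 * 8.0^2 = 9.81 * 64.0 = 627.84.
Q^2 / (g*b^2) = 2055.72 / 627.84 = 3.2743.
yc = 3.2743^(1/3) = 1.4849 m.

1.4849


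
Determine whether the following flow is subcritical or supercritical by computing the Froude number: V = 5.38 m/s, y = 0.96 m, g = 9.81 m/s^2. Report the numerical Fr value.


The Froude number is defined as Fr = V / sqrt(g*y).
g*y = 9.81 * 0.96 = 9.4176.
sqrt(g*y) = sqrt(9.4176) = 3.0688.
Fr = 5.38 / 3.0688 = 1.7531.
Since Fr > 1, the flow is supercritical.

1.7531


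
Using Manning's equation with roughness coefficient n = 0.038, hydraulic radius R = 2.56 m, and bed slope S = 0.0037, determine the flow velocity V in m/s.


Manning's equation gives V = (1/n) * R^(2/3) * S^(1/2).
First, compute R^(2/3) = 2.56^(2/3) = 1.8714.
Next, S^(1/2) = 0.0037^(1/2) = 0.060828.
Then 1/n = 1/0.038 = 26.32.
V = 26.32 * 1.8714 * 0.060828 = 2.9956 m/s.

2.9956


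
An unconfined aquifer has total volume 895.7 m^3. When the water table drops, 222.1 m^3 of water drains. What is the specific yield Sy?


Specific yield Sy = Volume drained / Total volume.
Sy = 222.1 / 895.7
   = 0.248.

0.248


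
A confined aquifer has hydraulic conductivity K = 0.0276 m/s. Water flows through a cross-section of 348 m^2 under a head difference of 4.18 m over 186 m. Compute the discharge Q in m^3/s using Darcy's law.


Darcy's law: Q = K * A * i, where i = dh/L.
Hydraulic gradient i = 4.18 / 186 = 0.022473.
Q = 0.0276 * 348 * 0.022473
  = 0.2158 m^3/s.

0.2158


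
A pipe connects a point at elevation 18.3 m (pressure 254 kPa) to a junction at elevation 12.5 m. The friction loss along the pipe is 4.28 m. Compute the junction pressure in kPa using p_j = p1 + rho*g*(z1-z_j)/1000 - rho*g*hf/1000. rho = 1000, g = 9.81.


Junction pressure: p_j = p1 + rho*g*(z1 - z_j)/1000 - rho*g*hf/1000.
Elevation term = 1000*9.81*(18.3 - 12.5)/1000 = 56.898 kPa.
Friction term = 1000*9.81*4.28/1000 = 41.987 kPa.
p_j = 254 + 56.898 - 41.987 = 268.91 kPa.

268.91


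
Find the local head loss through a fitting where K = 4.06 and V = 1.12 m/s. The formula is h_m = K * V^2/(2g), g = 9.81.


Minor loss formula: h_m = K * V^2/(2g).
V^2 = 1.12^2 = 1.2544.
V^2/(2g) = 1.2544 / 19.62 = 0.0639 m.
h_m = 4.06 * 0.0639 = 0.2596 m.

0.2596


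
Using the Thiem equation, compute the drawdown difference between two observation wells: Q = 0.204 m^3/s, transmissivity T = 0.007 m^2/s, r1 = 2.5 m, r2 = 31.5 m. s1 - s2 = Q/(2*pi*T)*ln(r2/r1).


Thiem equation: s1 - s2 = Q/(2*pi*T) * ln(r2/r1).
ln(r2/r1) = ln(31.5/2.5) = 2.5337.
Q/(2*pi*T) = 0.204 / (2*pi*0.007) = 0.204 / 0.044 = 4.6382.
s1 - s2 = 4.6382 * 2.5337 = 11.7519 m.

11.7519


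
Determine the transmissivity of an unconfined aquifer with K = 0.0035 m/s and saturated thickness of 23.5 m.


Transmissivity is defined as T = K * h.
T = 0.0035 * 23.5
  = 0.0823 m^2/s.

0.0823


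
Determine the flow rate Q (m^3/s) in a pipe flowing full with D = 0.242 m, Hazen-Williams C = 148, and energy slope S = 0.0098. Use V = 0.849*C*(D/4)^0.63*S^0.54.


For a full circular pipe, R = D/4 = 0.242/4 = 0.0605 m.
V = 0.849 * 148 * 0.0605^0.63 * 0.0098^0.54
  = 0.849 * 148 * 0.170807 * 0.082274
  = 1.7658 m/s.
Pipe area A = pi*D^2/4 = pi*0.242^2/4 = 0.046 m^2.
Q = A * V = 0.046 * 1.7658 = 0.0812 m^3/s.

0.0812


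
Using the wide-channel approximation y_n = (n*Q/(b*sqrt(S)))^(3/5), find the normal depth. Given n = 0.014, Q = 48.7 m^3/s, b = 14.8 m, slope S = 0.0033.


We use the wide-channel approximation y_n = (n*Q/(b*sqrt(S)))^(3/5).
sqrt(S) = sqrt(0.0033) = 0.057446.
Numerator: n*Q = 0.014 * 48.7 = 0.6818.
Denominator: b*sqrt(S) = 14.8 * 0.057446 = 0.850201.
arg = 0.8019.
y_n = 0.8019^(3/5) = 0.876 m.

0.876


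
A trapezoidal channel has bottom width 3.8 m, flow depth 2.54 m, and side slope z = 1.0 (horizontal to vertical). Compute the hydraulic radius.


For a trapezoidal section with side slope z:
A = (b + z*y)*y = (3.8 + 1.0*2.54)*2.54 = 16.104 m^2.
P = b + 2*y*sqrt(1 + z^2) = 3.8 + 2*2.54*sqrt(1 + 1.0^2) = 10.984 m.
R = A/P = 16.104 / 10.984 = 1.4661 m.

1.4661


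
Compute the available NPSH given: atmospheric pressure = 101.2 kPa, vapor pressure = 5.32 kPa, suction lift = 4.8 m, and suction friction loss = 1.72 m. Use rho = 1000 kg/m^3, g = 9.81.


NPSHa = p_atm/(rho*g) - z_s - hf_s - p_vap/(rho*g).
p_atm/(rho*g) = 101.2*1000 / (1000*9.81) = 10.316 m.
p_vap/(rho*g) = 5.32*1000 / (1000*9.81) = 0.542 m.
NPSHa = 10.316 - 4.8 - 1.72 - 0.542
      = 3.25 m.

3.25


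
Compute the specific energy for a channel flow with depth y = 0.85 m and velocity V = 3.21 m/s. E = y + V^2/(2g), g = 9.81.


Specific energy E = y + V^2/(2g).
Velocity head = V^2/(2g) = 3.21^2 / (2*9.81) = 10.3041 / 19.62 = 0.5252 m.
E = 0.85 + 0.5252 = 1.3752 m.

1.3752


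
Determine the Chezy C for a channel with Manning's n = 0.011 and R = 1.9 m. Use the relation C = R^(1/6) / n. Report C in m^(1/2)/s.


The Chezy coefficient relates to Manning's n through C = R^(1/6) / n.
R^(1/6) = 1.9^(1/6) = 1.112907.
C = 1.112907 / 0.011 = 101.17 m^(1/2)/s.

101.17


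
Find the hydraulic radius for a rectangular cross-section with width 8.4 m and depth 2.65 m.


For a rectangular section:
Flow area A = b * y = 8.4 * 2.65 = 22.26 m^2.
Wetted perimeter P = b + 2y = 8.4 + 2*2.65 = 13.7 m.
Hydraulic radius R = A/P = 22.26 / 13.7 = 1.6248 m.

1.6248


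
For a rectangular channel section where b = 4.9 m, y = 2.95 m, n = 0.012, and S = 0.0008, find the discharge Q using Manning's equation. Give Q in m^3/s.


For a rectangular channel, the cross-sectional area A = b * y = 4.9 * 2.95 = 14.46 m^2.
The wetted perimeter P = b + 2y = 4.9 + 2*2.95 = 10.8 m.
Hydraulic radius R = A/P = 14.46/10.8 = 1.3384 m.
Velocity V = (1/n)*R^(2/3)*S^(1/2) = (1/0.012)*1.3384^(2/3)*0.0008^(1/2) = 2.8626 m/s.
Discharge Q = A * V = 14.46 * 2.8626 = 41.379 m^3/s.

41.379


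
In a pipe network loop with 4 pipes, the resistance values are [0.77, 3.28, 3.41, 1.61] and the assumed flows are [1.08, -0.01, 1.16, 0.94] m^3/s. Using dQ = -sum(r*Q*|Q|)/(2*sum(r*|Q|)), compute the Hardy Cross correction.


Numerator terms (r*Q*|Q|): 0.77*1.08*|1.08| = 0.8981; 3.28*-0.01*|-0.01| = -0.0003; 3.41*1.16*|1.16| = 4.5885; 1.61*0.94*|0.94| = 1.4226.
Sum of numerator = 6.9089.
Denominator terms (r*|Q|): 0.77*|1.08| = 0.8316; 3.28*|-0.01| = 0.0328; 3.41*|1.16| = 3.9556; 1.61*|0.94| = 1.5134.
2 * sum of denominator = 2 * 6.3334 = 12.6668.
dQ = -6.9089 / 12.6668 = -0.5454 m^3/s.

-0.5454


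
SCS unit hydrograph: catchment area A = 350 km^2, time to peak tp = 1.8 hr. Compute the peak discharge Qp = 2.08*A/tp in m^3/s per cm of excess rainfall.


SCS formula: Qp = 2.08 * A / tp.
Qp = 2.08 * 350 / 1.8
   = 728.0 / 1.8
   = 404.44 m^3/s per cm.

404.44


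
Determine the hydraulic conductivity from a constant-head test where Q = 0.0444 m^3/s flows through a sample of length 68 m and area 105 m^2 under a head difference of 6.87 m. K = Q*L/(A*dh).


From K = Q*L / (A*dh):
Numerator: Q*L = 0.0444 * 68 = 3.0192.
Denominator: A*dh = 105 * 6.87 = 721.35.
K = 3.0192 / 721.35 = 0.004185 m/s.

0.004185


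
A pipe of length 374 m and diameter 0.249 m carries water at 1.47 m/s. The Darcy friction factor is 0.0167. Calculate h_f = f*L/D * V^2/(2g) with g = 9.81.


Darcy-Weisbach equation: h_f = f * (L/D) * V^2/(2g).
f * L/D = 0.0167 * 374/0.249 = 25.0835.
V^2/(2g) = 1.47^2 / (2*9.81) = 2.1609 / 19.62 = 0.1101 m.
h_f = 25.0835 * 0.1101 = 2.763 m.

2.763


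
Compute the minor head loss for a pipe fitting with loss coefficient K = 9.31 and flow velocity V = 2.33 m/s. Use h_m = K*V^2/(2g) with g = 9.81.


Minor loss formula: h_m = K * V^2/(2g).
V^2 = 2.33^2 = 5.4289.
V^2/(2g) = 5.4289 / 19.62 = 0.2767 m.
h_m = 9.31 * 0.2767 = 2.5761 m.

2.5761


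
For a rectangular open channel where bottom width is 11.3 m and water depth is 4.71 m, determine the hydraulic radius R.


For a rectangular section:
Flow area A = b * y = 11.3 * 4.71 = 53.22 m^2.
Wetted perimeter P = b + 2y = 11.3 + 2*4.71 = 20.72 m.
Hydraulic radius R = A/P = 53.22 / 20.72 = 2.5687 m.

2.5687


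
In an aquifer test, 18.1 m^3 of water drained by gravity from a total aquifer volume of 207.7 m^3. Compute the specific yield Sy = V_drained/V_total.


Specific yield Sy = Volume drained / Total volume.
Sy = 18.1 / 207.7
   = 0.0871.

0.0871


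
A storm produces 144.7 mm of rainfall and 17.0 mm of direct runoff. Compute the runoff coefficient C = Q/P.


The runoff coefficient C = runoff depth / rainfall depth.
C = 17.0 / 144.7
  = 0.1175.

0.1175


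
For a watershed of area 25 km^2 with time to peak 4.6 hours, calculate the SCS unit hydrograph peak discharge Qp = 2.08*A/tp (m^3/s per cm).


SCS formula: Qp = 2.08 * A / tp.
Qp = 2.08 * 25 / 4.6
   = 52.0 / 4.6
   = 11.3 m^3/s per cm.

11.3


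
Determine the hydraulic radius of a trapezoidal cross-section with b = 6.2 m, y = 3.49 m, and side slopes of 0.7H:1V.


For a trapezoidal section with side slope z:
A = (b + z*y)*y = (6.2 + 0.7*3.49)*3.49 = 30.164 m^2.
P = b + 2*y*sqrt(1 + z^2) = 6.2 + 2*3.49*sqrt(1 + 0.7^2) = 14.72 m.
R = A/P = 30.164 / 14.72 = 2.0492 m.

2.0492


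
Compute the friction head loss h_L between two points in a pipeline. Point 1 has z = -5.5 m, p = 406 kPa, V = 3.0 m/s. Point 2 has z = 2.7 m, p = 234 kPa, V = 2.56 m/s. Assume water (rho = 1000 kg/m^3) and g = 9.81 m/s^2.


Total head at each section: H = z + p/(rho*g) + V^2/(2g).
H1 = -5.5 + 406*1000/(1000*9.81) + 3.0^2/(2*9.81)
   = -5.5 + 41.386 + 0.4587
   = 36.345 m.
H2 = 2.7 + 234*1000/(1000*9.81) + 2.56^2/(2*9.81)
   = 2.7 + 23.853 + 0.334
   = 26.887 m.
h_L = H1 - H2 = 36.345 - 26.887 = 9.458 m.

9.458


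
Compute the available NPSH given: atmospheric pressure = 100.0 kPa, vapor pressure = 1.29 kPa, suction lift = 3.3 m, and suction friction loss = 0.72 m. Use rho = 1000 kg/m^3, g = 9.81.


NPSHa = p_atm/(rho*g) - z_s - hf_s - p_vap/(rho*g).
p_atm/(rho*g) = 100.0*1000 / (1000*9.81) = 10.194 m.
p_vap/(rho*g) = 1.29*1000 / (1000*9.81) = 0.131 m.
NPSHa = 10.194 - 3.3 - 0.72 - 0.131
      = 6.04 m.

6.04


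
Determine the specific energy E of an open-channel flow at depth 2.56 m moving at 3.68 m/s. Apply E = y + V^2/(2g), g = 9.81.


Specific energy E = y + V^2/(2g).
Velocity head = V^2/(2g) = 3.68^2 / (2*9.81) = 13.5424 / 19.62 = 0.6902 m.
E = 2.56 + 0.6902 = 3.2502 m.

3.2502


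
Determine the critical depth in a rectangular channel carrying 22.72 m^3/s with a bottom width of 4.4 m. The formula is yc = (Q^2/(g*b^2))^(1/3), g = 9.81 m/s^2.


Using yc = (Q^2 / (g * b^2))^(1/3):
Q^2 = 22.72^2 = 516.2.
g * b^2 = 9.81 * 4.4^2 = 9.81 * 19.36 = 189.92.
Q^2 / (g*b^2) = 516.2 / 189.92 = 2.718.
yc = 2.718^(1/3) = 1.3956 m.

1.3956


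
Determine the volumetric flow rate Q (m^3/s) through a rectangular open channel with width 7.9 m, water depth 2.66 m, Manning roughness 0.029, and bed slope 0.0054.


For a rectangular channel, the cross-sectional area A = b * y = 7.9 * 2.66 = 21.01 m^2.
The wetted perimeter P = b + 2y = 7.9 + 2*2.66 = 13.22 m.
Hydraulic radius R = A/P = 21.01/13.22 = 1.5896 m.
Velocity V = (1/n)*R^(2/3)*S^(1/2) = (1/0.029)*1.5896^(2/3)*0.0054^(1/2) = 3.4513 m/s.
Discharge Q = A * V = 21.01 * 3.4513 = 72.526 m^3/s.

72.526


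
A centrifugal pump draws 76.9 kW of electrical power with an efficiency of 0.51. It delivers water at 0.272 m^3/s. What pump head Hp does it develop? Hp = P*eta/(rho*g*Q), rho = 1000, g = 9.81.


Pump head formula: Hp = P * eta / (rho * g * Q).
Numerator: P * eta = 76.9 * 1000 * 0.51 = 39219.0 W.
Denominator: rho * g * Q = 1000 * 9.81 * 0.272 = 2668.32.
Hp = 39219.0 / 2668.32 = 14.7 m.

14.7


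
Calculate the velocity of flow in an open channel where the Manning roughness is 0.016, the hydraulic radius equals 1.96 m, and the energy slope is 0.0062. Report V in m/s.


Manning's equation gives V = (1/n) * R^(2/3) * S^(1/2).
First, compute R^(2/3) = 1.96^(2/3) = 1.5662.
Next, S^(1/2) = 0.0062^(1/2) = 0.07874.
Then 1/n = 1/0.016 = 62.5.
V = 62.5 * 1.5662 * 0.07874 = 7.7075 m/s.

7.7075


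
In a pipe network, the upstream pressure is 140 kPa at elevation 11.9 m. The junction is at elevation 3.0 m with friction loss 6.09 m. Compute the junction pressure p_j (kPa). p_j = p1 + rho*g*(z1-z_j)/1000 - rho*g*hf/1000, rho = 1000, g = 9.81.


Junction pressure: p_j = p1 + rho*g*(z1 - z_j)/1000 - rho*g*hf/1000.
Elevation term = 1000*9.81*(11.9 - 3.0)/1000 = 87.309 kPa.
Friction term = 1000*9.81*6.09/1000 = 59.743 kPa.
p_j = 140 + 87.309 - 59.743 = 167.57 kPa.

167.57


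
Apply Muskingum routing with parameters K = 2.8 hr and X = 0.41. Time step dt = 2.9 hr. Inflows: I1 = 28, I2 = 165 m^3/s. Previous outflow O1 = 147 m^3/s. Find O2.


Muskingum coefficients:
denom = 2*K*(1-X) + dt = 2*2.8*(1-0.41) + 2.9 = 6.204.
C0 = (dt - 2*K*X)/denom = (2.9 - 2*2.8*0.41)/6.204 = 0.0974.
C1 = (dt + 2*K*X)/denom = (2.9 + 2*2.8*0.41)/6.204 = 0.8375.
C2 = (2*K*(1-X) - dt)/denom = 0.0651.
O2 = C0*I2 + C1*I1 + C2*O1
   = 0.0974*165 + 0.8375*28 + 0.0651*147
   = 49.09 m^3/s.

49.09


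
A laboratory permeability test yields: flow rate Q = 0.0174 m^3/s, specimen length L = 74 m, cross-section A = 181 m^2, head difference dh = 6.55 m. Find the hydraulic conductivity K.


From K = Q*L / (A*dh):
Numerator: Q*L = 0.0174 * 74 = 1.2876.
Denominator: A*dh = 181 * 6.55 = 1185.55.
K = 1.2876 / 1185.55 = 0.001086 m/s.

0.001086


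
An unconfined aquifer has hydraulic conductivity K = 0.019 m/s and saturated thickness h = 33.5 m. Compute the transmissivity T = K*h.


Transmissivity is defined as T = K * h.
T = 0.019 * 33.5
  = 0.6365 m^2/s.

0.6365


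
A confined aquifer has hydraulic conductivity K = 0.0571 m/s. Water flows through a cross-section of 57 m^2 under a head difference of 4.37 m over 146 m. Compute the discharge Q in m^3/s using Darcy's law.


Darcy's law: Q = K * A * i, where i = dh/L.
Hydraulic gradient i = 4.37 / 146 = 0.029932.
Q = 0.0571 * 57 * 0.029932
  = 0.0974 m^3/s.

0.0974


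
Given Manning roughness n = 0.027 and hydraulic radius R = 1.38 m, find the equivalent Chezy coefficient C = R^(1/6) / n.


The Chezy coefficient relates to Manning's n through C = R^(1/6) / n.
R^(1/6) = 1.38^(1/6) = 1.055148.
C = 1.055148 / 0.027 = 39.08 m^(1/2)/s.

39.08


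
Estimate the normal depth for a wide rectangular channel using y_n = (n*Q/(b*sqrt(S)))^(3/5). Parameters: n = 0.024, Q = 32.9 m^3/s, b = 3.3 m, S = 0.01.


We use the wide-channel approximation y_n = (n*Q/(b*sqrt(S)))^(3/5).
sqrt(S) = sqrt(0.01) = 0.1.
Numerator: n*Q = 0.024 * 32.9 = 0.7896.
Denominator: b*sqrt(S) = 3.3 * 0.1 = 0.33.
arg = 2.3927.
y_n = 2.3927^(3/5) = 1.6879 m.

1.6879


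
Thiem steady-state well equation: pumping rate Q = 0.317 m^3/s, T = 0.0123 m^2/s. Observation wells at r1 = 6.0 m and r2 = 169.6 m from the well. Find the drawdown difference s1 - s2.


Thiem equation: s1 - s2 = Q/(2*pi*T) * ln(r2/r1).
ln(r2/r1) = ln(169.6/6.0) = 3.3417.
Q/(2*pi*T) = 0.317 / (2*pi*0.0123) = 0.317 / 0.0773 = 4.1018.
s1 - s2 = 4.1018 * 3.3417 = 13.7069 m.

13.7069


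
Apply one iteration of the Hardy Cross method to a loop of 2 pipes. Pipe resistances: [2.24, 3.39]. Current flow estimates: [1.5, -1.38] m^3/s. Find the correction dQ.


Numerator terms (r*Q*|Q|): 2.24*1.5*|1.5| = 5.04; 3.39*-1.38*|-1.38| = -6.4559.
Sum of numerator = -1.4159.
Denominator terms (r*|Q|): 2.24*|1.5| = 3.36; 3.39*|-1.38| = 4.6782.
2 * sum of denominator = 2 * 8.0382 = 16.0764.
dQ = --1.4159 / 16.0764 = 0.0881 m^3/s.

0.0881


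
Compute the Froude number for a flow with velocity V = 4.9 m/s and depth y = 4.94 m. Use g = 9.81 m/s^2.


The Froude number is defined as Fr = V / sqrt(g*y).
g*y = 9.81 * 4.94 = 48.4614.
sqrt(g*y) = sqrt(48.4614) = 6.9614.
Fr = 4.9 / 6.9614 = 0.7039.

0.7039


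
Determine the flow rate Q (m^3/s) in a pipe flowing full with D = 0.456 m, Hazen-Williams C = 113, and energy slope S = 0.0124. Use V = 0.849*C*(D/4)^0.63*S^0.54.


For a full circular pipe, R = D/4 = 0.456/4 = 0.114 m.
V = 0.849 * 113 * 0.114^0.63 * 0.0124^0.54
  = 0.849 * 113 * 0.254595 * 0.093422
  = 2.2818 m/s.
Pipe area A = pi*D^2/4 = pi*0.456^2/4 = 0.1633 m^2.
Q = A * V = 0.1633 * 2.2818 = 0.3727 m^3/s.

0.3727


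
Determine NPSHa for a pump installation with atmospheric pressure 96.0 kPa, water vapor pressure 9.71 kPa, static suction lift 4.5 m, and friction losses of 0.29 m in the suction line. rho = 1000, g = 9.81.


NPSHa = p_atm/(rho*g) - z_s - hf_s - p_vap/(rho*g).
p_atm/(rho*g) = 96.0*1000 / (1000*9.81) = 9.786 m.
p_vap/(rho*g) = 9.71*1000 / (1000*9.81) = 0.99 m.
NPSHa = 9.786 - 4.5 - 0.29 - 0.99
      = 4.01 m.

4.01


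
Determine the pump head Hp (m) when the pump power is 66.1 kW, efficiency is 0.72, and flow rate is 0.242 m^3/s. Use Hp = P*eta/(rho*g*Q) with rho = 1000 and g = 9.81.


Pump head formula: Hp = P * eta / (rho * g * Q).
Numerator: P * eta = 66.1 * 1000 * 0.72 = 47592.0 W.
Denominator: rho * g * Q = 1000 * 9.81 * 0.242 = 2374.02.
Hp = 47592.0 / 2374.02 = 20.05 m.

20.05


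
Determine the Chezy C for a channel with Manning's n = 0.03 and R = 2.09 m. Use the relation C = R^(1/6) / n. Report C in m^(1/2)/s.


The Chezy coefficient relates to Manning's n through C = R^(1/6) / n.
R^(1/6) = 2.09^(1/6) = 1.130727.
C = 1.130727 / 0.03 = 37.69 m^(1/2)/s.

37.69


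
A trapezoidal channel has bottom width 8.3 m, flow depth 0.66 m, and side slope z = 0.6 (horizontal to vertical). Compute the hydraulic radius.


For a trapezoidal section with side slope z:
A = (b + z*y)*y = (8.3 + 0.6*0.66)*0.66 = 5.739 m^2.
P = b + 2*y*sqrt(1 + z^2) = 8.3 + 2*0.66*sqrt(1 + 0.6^2) = 9.839 m.
R = A/P = 5.739 / 9.839 = 0.5833 m.

0.5833


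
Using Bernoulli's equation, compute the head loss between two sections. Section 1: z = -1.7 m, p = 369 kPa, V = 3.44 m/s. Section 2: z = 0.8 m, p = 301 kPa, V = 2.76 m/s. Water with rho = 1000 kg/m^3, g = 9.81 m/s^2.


Total head at each section: H = z + p/(rho*g) + V^2/(2g).
H1 = -1.7 + 369*1000/(1000*9.81) + 3.44^2/(2*9.81)
   = -1.7 + 37.615 + 0.6031
   = 36.518 m.
H2 = 0.8 + 301*1000/(1000*9.81) + 2.76^2/(2*9.81)
   = 0.8 + 30.683 + 0.3883
   = 31.871 m.
h_L = H1 - H2 = 36.518 - 31.871 = 4.647 m.

4.647


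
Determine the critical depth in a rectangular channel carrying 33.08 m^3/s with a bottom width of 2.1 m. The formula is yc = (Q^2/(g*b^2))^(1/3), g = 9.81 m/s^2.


Using yc = (Q^2 / (g * b^2))^(1/3):
Q^2 = 33.08^2 = 1094.29.
g * b^2 = 9.81 * 2.1^2 = 9.81 * 4.41 = 43.26.
Q^2 / (g*b^2) = 1094.29 / 43.26 = 25.2957.
yc = 25.2957^(1/3) = 2.9354 m.

2.9354


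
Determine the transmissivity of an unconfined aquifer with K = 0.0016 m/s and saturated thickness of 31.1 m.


Transmissivity is defined as T = K * h.
T = 0.0016 * 31.1
  = 0.0498 m^2/s.

0.0498


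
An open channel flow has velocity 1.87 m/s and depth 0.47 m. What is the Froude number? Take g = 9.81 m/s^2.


The Froude number is defined as Fr = V / sqrt(g*y).
g*y = 9.81 * 0.47 = 4.6107.
sqrt(g*y) = sqrt(4.6107) = 2.1473.
Fr = 1.87 / 2.1473 = 0.8709.

0.8709


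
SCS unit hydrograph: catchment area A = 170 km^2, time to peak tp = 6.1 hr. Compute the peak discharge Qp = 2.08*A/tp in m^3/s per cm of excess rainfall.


SCS formula: Qp = 2.08 * A / tp.
Qp = 2.08 * 170 / 6.1
   = 353.6 / 6.1
   = 57.97 m^3/s per cm.

57.97


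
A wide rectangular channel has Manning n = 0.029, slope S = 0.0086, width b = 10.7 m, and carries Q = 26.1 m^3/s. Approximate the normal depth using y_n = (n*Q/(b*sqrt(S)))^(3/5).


We use the wide-channel approximation y_n = (n*Q/(b*sqrt(S)))^(3/5).
sqrt(S) = sqrt(0.0086) = 0.092736.
Numerator: n*Q = 0.029 * 26.1 = 0.7569.
Denominator: b*sqrt(S) = 10.7 * 0.092736 = 0.992275.
arg = 0.7628.
y_n = 0.7628^(3/5) = 0.85 m.

0.85


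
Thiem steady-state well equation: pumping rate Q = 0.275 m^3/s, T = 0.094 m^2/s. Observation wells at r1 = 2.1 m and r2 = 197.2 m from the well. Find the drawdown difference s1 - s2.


Thiem equation: s1 - s2 = Q/(2*pi*T) * ln(r2/r1).
ln(r2/r1) = ln(197.2/2.1) = 4.5423.
Q/(2*pi*T) = 0.275 / (2*pi*0.094) = 0.275 / 0.5906 = 0.4656.
s1 - s2 = 0.4656 * 4.5423 = 2.1149 m.

2.1149


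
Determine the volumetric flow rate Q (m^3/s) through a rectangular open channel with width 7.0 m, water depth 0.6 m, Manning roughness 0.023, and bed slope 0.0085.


For a rectangular channel, the cross-sectional area A = b * y = 7.0 * 0.6 = 4.2 m^2.
The wetted perimeter P = b + 2y = 7.0 + 2*0.6 = 8.2 m.
Hydraulic radius R = A/P = 4.2/8.2 = 0.5122 m.
Velocity V = (1/n)*R^(2/3)*S^(1/2) = (1/0.023)*0.5122^(2/3)*0.0085^(1/2) = 2.5661 m/s.
Discharge Q = A * V = 4.2 * 2.5661 = 10.778 m^3/s.

10.778


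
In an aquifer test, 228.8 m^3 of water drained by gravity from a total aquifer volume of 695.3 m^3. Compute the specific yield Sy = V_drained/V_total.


Specific yield Sy = Volume drained / Total volume.
Sy = 228.8 / 695.3
   = 0.3291.

0.3291


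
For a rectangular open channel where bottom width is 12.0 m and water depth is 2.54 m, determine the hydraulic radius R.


For a rectangular section:
Flow area A = b * y = 12.0 * 2.54 = 30.48 m^2.
Wetted perimeter P = b + 2y = 12.0 + 2*2.54 = 17.08 m.
Hydraulic radius R = A/P = 30.48 / 17.08 = 1.7845 m.

1.7845


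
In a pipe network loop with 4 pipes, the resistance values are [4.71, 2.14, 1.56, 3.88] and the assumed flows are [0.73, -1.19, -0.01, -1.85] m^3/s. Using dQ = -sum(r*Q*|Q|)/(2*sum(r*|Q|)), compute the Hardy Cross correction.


Numerator terms (r*Q*|Q|): 4.71*0.73*|0.73| = 2.51; 2.14*-1.19*|-1.19| = -3.0305; 1.56*-0.01*|-0.01| = -0.0002; 3.88*-1.85*|-1.85| = -13.2793.
Sum of numerator = -13.8.
Denominator terms (r*|Q|): 4.71*|0.73| = 3.4383; 2.14*|-1.19| = 2.5466; 1.56*|-0.01| = 0.0156; 3.88*|-1.85| = 7.178.
2 * sum of denominator = 2 * 13.1785 = 26.357.
dQ = --13.8 / 26.357 = 0.5236 m^3/s.

0.5236


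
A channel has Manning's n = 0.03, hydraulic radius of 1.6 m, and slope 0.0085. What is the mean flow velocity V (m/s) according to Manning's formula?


Manning's equation gives V = (1/n) * R^(2/3) * S^(1/2).
First, compute R^(2/3) = 1.6^(2/3) = 1.368.
Next, S^(1/2) = 0.0085^(1/2) = 0.092195.
Then 1/n = 1/0.03 = 33.33.
V = 33.33 * 1.368 * 0.092195 = 4.2041 m/s.

4.2041
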